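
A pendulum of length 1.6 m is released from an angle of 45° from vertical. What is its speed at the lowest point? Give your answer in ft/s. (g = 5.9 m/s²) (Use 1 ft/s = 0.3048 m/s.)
h = L(1 − cosθ) = 1.6(1 − cos45°) = 0.468629 m
v = √(2gh) = √(2·5.9·0.468629) = 2.35156 m/s = 7.715 ft/s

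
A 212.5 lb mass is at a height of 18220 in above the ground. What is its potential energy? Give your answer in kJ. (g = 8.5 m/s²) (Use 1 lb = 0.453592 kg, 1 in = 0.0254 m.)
Convert to SI: m = 96.3883 kg, h = 462.788 m
PE = mgh = (96.3883)(8.5)(462.788) = 379162 J = 379.2 kJ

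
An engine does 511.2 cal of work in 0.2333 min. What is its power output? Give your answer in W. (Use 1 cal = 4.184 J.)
Convert to SI: W = 2138.86 J, t = 13.998 s
P = W/t = 2138.86/13.998 = 152.8 W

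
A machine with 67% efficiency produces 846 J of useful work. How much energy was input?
W_in = W_out/η = 846/0.67 = 1263 J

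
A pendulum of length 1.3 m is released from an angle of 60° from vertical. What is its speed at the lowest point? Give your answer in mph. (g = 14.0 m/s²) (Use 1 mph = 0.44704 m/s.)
h = L(1 − cosθ) = 1.3(1 − cos60°) = 0.65 m
v = √(2gh) = √(2·14.0·0.65) = 4.26615 m/s = 9.543 mph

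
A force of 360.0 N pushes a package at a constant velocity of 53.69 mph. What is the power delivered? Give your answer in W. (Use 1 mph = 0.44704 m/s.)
Convert to SI: F = 360.0 N, v = 24.0016 m/s
P = Fv = (360.0)(24.0016) = 8641 W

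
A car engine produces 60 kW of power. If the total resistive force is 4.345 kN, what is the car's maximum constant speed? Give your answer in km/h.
Convert to SI: F = 4345.0 N
P = Fv ⇒ v = P/F = 60000 W/4345.0 N = 13.809 m/s = 49.71 km/h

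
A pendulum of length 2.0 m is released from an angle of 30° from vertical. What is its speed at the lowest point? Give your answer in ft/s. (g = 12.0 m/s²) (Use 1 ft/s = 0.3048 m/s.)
h = L(1 − cosθ) = 2.0(1 − cos30°) = 0.267949 m
v = √(2gh) = √(2·12.0·0.267949) = 2.5359 m/s = 8.32 ft/s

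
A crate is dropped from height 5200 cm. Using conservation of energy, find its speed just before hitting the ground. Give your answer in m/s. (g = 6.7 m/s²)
Convert to SI: h = 52.0 m
mgh = ½mv² ⇒ v = √(2gh) = √(2·6.7·52.0) = 26.4 m/s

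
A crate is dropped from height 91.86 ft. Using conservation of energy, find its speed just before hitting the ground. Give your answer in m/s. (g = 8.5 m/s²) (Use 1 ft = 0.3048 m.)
Convert to SI: h = 27.9989 m
mgh = ½mv² ⇒ v = √(2gh) = √(2·8.5·27.9989) = 21.82 m/s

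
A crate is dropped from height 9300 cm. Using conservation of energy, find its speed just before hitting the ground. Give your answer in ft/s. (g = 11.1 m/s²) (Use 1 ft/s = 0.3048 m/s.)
Convert to SI: h = 93.0 m
mgh = ½mv² ⇒ v = √(2gh) = √(2·11.1·93.0) = 45.4379 m/s = 149.1 ft/s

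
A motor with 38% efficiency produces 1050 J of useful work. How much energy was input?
W_in = W_out/η = 1050/0.38 = 2763 J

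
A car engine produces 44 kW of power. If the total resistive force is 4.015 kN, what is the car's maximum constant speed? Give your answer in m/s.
Convert to SI: F = 4015.0 N
P = Fv ⇒ v = P/F = 44000 W/4015.0 N = 10.96 m/s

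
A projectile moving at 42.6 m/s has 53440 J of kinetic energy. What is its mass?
m = 2·KE/v² = 2·53440/(42.6)² = 58.89 kg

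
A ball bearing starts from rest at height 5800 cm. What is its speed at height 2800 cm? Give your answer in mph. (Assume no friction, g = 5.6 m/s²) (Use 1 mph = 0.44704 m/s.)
Convert to SI: h₁−h₂ = 30.0 m
mgh₁ = mgh₂ + ½mv² ⇒ v = √(2g(h₁−h₂)) = √(2·5.6·30.0) = 18.3303 m/s = 41.0 mph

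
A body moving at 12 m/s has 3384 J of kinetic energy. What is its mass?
m = 2·KE/v² = 2·3384/(12)² = 47.0 kg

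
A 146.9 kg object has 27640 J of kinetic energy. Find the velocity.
v = √(2·KE/m) = √(2·27640/146.9) = 19.4 m/s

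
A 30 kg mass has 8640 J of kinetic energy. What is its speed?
v = √(2·KE/m) = √(2·8640/30) = 24.0 m/s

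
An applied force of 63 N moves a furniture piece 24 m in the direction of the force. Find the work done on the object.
W = F·d = (63)(24) = 1512 J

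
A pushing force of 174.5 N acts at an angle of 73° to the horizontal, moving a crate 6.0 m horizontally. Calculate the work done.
W = F·d·cosθ = (174.5)(6.0)cos(73°) = 306.1 J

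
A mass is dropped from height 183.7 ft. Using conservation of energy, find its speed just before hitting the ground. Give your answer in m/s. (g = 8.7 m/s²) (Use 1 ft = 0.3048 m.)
Convert to SI: h = 55.9918 m
mgh = ½mv² ⇒ v = √(2gh) = √(2·8.7·55.9918) = 31.21 m/s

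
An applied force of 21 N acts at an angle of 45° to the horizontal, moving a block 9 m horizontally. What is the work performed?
W = F·d·cosθ = (21)(9)cos(45°) = 133.6 J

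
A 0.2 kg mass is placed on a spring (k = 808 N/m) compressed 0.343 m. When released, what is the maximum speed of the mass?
½kx² = ½mv² ⇒ v = x√(k/m) = (0.343)√(808/0.2) = 21.8 m/s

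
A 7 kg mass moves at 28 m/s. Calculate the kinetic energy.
KE = ½mv² = ½(7)(28)² = 2744.0 J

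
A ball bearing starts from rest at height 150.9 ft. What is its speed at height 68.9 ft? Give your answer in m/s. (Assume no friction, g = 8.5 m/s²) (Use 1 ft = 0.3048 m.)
Convert to SI: h₁−h₂ = 24.9936 m
mgh₁ = mgh₂ + ½mv² ⇒ v = √(2g(h₁−h₂)) = √(2·8.5·24.9936) = 20.61 m/s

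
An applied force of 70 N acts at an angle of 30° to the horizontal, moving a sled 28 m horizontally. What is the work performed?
W = F·d·cosθ = (70)(28)cos(30°) = 1697 J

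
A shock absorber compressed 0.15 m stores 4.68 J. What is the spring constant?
k = 2·PE/x² = 2·4.68/(0.15)² = 416.0 N/m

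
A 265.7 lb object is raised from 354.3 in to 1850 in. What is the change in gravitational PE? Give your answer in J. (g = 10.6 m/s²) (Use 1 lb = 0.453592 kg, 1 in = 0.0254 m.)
Convert to SI: m = 120.519 kg, Δh = 37.9908 m
ΔPE = mgΔh = (120.519)(10.6)(37.9908) = 48530 J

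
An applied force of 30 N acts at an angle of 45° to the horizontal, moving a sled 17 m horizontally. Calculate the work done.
W = F·d·cosθ = (30)(17)cos(45°) = 360.6 J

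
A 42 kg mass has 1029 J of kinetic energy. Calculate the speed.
v = √(2·KE/m) = √(2·1029/42) = 7.0 m/s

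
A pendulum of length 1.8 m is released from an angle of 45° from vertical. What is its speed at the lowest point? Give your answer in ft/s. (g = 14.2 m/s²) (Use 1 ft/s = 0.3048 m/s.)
h = L(1 − cosθ) = 1.8(1 − cos45°) = 0.527208 m
v = √(2gh) = √(2·14.2·0.527208) = 3.86946 m/s = 12.7 ft/s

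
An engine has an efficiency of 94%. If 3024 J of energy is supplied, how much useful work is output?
W_out = η·W_in = 0.94·3024 = 2842.56 J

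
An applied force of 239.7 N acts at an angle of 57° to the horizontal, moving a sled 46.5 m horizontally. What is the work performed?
W = F·d·cosθ = (239.7)(46.5)cos(57°) = 6071 J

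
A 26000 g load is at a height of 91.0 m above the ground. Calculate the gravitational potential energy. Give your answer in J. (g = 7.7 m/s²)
Convert to SI: m = 26.0 kg, h = 91.0 m
PE = mgh = (26.0)(7.7)(91.0) = 18220 J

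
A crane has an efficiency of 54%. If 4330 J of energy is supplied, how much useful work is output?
W_out = η·W_in = 0.54·4330 = 2338.2 J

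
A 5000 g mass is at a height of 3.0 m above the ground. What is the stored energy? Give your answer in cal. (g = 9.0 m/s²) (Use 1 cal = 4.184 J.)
Convert to SI: m = 5.0 kg, h = 3.0 m
PE = mgh = (5.0)(9.0)(3.0) = 135.0 J = 32.27 cal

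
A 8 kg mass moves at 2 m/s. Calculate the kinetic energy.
KE = ½mv² = ½(8)(2)² = 16.0 J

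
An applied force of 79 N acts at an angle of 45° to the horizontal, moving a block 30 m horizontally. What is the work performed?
W = F·d·cosθ = (79)(30)cos(45°) = 1676 J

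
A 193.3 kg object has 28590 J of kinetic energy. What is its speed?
v = √(2·KE/m) = √(2·28590/193.3) = 17.2 m/s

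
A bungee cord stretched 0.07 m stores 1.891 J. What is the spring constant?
k = 2·PE/x² = 2·1.891/(0.07)² = 771.8 N/m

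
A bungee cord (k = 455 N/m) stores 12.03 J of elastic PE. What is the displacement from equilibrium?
x = √(2·PE/k) = √(2·12.03/455) = 0.23 m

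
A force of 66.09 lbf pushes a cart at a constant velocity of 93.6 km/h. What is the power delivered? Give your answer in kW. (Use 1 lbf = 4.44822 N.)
Convert to SI: F = 293.983 N, v = 26.0 m/s
P = Fv = (293.983)(26.0) = 7643.55 W = 7.644 kW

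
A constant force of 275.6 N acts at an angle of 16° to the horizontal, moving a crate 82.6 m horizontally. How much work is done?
W = F·d·cosθ = (275.6)(82.6)cos(16°) = 21880 J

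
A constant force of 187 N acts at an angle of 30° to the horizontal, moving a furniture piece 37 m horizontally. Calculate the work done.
W = F·d·cosθ = (187)(37)cos(30°) = 5992 J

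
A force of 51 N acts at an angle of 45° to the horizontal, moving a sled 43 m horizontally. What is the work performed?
W = F·d·cosθ = (51)(43)cos(45°) = 1551 J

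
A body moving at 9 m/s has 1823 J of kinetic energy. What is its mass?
m = 2·KE/v² = 2·1823/(9)² = 45.01 kg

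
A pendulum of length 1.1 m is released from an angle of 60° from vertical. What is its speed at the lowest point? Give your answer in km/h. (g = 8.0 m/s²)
h = L(1 − cosθ) = 1.1(1 − cos60°) = 0.55 m
v = √(2gh) = √(2·8.0·0.55) = 2.96648 m/s = 10.68 km/h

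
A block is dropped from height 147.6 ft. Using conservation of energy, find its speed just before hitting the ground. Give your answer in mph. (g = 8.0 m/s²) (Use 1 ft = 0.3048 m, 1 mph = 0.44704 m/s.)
Convert to SI: h = 44.9885 m
mgh = ½mv² ⇒ v = √(2gh) = √(2·8.0·44.9885) = 26.8294 m/s = 60.02 mph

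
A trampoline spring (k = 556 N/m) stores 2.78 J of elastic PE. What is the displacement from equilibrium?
x = √(2·PE/k) = √(2·2.78/556) = 0.1 m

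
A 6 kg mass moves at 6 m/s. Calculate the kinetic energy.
KE = ½mv² = ½(6)(6)² = 108.0 J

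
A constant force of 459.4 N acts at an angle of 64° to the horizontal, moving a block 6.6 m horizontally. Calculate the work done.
W = F·d·cosθ = (459.4)(6.6)cos(64°) = 1329 J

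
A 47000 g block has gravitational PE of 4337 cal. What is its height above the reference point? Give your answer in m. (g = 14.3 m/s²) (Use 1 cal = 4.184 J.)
Convert to SI: m = 47.0 kg, PE = 18146.0 J
h = PE/(mg) = 18146.0/(47.0·14.3) = 27.0 m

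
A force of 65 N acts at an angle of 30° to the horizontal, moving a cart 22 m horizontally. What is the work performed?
W = F·d·cosθ = (65)(22)cos(30°) = 1238 J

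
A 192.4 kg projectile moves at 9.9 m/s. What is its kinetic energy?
KE = ½mv² = ½(192.4)(9.9)² = 9429 J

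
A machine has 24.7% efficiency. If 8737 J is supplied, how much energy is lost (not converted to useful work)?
W_lost = W_in(1 − η) = 8737·(1 − 0.247) = 6579 J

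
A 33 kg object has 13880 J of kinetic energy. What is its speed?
v = √(2·KE/m) = √(2·13880/33) = 29.0 m/s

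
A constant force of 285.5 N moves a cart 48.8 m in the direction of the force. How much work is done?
W = F·d = (285.5)(48.8) = 13930 J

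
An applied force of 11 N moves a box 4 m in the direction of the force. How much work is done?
W = F·d = (11)(4) = 44.0 J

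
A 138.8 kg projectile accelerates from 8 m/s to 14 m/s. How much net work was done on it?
W = ΔKE = ½m(v₂² − v₁²) = ½(138.8)(14² − 8²) = 9160.8 J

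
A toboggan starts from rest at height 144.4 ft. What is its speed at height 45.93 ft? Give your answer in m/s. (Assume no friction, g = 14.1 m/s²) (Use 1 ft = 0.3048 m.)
Convert to SI: h₁−h₂ = 30.0137 m
mgh₁ = mgh₂ + ½mv² ⇒ v = √(2g(h₁−h₂)) = √(2·14.1·30.0137) = 29.09 m/s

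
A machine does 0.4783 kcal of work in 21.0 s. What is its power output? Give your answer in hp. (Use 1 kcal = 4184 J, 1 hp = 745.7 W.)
Convert to SI: W = 2001.21 J, t = 21.0 s
P = W/t = 2001.21/21.0 = 95.2956 W = 0.1278 hp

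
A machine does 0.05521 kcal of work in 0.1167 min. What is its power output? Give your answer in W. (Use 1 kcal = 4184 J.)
Convert to SI: W = 230.999 J, t = 7.002 s
P = W/t = 230.999/7.002 = 32.99 W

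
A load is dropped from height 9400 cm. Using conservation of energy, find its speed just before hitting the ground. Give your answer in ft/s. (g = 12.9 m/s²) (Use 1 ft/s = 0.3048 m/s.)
Convert to SI: h = 94.0 m
mgh = ½mv² ⇒ v = √(2gh) = √(2·12.9·94.0) = 49.2463 m/s = 161.6 ft/s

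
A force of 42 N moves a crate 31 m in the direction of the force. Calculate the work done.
W = F·d = (42)(31) = 1302 J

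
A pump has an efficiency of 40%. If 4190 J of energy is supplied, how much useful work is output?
W_out = η·W_in = 0.4·4190 = 1676.0 J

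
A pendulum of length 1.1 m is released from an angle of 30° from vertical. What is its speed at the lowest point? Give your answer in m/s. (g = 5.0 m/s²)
h = L(1 − cosθ) = 1.1(1 − cos30°) = 0.147372 m
v = √(2gh) = √(2·5.0·0.147372) = 1.214 m/s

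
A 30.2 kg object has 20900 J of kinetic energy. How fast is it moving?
v = √(2·KE/m) = √(2·20900/30.2) = 37.2 m/s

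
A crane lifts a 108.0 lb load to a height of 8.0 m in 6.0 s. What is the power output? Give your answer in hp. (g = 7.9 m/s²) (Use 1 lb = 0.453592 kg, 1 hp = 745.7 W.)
Convert to SI: m = 48.9879 kg, h = 8.0 m, t = 6.0 s
P = mgh/t = (48.9879)(7.9)(8.0)/6.0 = 516.006 W = 0.692 hp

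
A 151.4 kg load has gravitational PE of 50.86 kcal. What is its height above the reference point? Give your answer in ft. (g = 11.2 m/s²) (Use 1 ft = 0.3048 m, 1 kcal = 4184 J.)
Convert to SI: m = 151.4 kg, PE = 212798 J
h = PE/(mg) = 212798/(151.4·11.2) = 125.494 m = 411.7 ft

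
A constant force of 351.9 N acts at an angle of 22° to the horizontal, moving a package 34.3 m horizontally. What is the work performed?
W = F·d·cosθ = (351.9)(34.3)cos(22°) = 11190 J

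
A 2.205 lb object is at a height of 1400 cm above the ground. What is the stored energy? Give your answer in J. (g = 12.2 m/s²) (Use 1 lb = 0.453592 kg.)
Convert to SI: m = 1.00017 kg, h = 14.0 m
PE = mgh = (1.00017)(12.2)(14.0) = 170.8 J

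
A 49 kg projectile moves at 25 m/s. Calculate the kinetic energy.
KE = ½mv² = ½(49)(25)² = 15312.5 J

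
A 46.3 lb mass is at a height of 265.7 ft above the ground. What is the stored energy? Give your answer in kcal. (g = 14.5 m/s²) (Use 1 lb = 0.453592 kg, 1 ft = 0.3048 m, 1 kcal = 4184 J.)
Convert to SI: m = 21.0013 kg, h = 80.9854 m
PE = mgh = (21.0013)(14.5)(80.9854) = 24661.6 J = 5.894 kcal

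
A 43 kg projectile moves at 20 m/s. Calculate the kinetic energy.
KE = ½mv² = ½(43)(20)² = 8600.0 J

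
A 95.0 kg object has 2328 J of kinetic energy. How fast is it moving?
v = √(2·KE/m) = √(2·2328/95.0) = 7.001 m/s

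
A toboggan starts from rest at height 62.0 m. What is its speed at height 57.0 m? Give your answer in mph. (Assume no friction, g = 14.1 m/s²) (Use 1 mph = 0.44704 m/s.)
mgh₁ = mgh₂ + ½mv² ⇒ v = √(2g(h₁−h₂)) = √(2·14.1·5.0) = 11.8743 m/s = 26.56 mph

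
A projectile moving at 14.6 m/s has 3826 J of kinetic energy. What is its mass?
m = 2·KE/v² = 2·3826/(14.6)² = 35.9 kg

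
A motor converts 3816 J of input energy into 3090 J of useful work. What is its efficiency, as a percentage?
η = W_out/W_in = 3090/3816 = 80.97%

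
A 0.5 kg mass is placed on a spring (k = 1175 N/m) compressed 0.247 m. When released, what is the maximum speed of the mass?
½kx² = ½mv² ⇒ v = x√(k/m) = (0.247)√(1175/0.5) = 11.97 m/s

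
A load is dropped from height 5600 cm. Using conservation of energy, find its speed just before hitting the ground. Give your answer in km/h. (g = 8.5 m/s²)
Convert to SI: h = 56.0 m
mgh = ½mv² ⇒ v = √(2gh) = √(2·8.5·56.0) = 30.8545 m/s = 111.1 km/h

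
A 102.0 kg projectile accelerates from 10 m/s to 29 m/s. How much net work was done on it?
W = ΔKE = ½m(v₂² − v₁²) = ½(102.0)(29² − 10²) = 37791.0 J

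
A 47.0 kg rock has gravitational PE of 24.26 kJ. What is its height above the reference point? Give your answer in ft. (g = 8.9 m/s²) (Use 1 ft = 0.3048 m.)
Convert to SI: m = 47.0 kg, PE = 24260.0 J
h = PE/(mg) = 24260.0/(47.0·8.9) = 57.9967 m = 190.3 ft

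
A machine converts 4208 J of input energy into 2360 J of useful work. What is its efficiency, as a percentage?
η = W_out/W_in = 2360/4208 = 56.08%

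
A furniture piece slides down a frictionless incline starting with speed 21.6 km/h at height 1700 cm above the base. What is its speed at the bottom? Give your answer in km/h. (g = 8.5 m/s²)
Convert to SI: v₀ = 6.0 m/s, h = 17.0 m
½mv₀² + mgh = ½mv² ⇒ v = √(v₀² + 2gh) = √(6.0² + 2·8.5·17.0) = 18.0278 m/s = 64.9 km/h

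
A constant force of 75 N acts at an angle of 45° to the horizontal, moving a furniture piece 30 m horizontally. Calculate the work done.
W = F·d·cosθ = (75)(30)cos(45°) = 1591 J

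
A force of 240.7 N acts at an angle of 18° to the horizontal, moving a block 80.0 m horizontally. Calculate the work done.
W = F·d·cosθ = (240.7)(80.0)cos(18°) = 18310 J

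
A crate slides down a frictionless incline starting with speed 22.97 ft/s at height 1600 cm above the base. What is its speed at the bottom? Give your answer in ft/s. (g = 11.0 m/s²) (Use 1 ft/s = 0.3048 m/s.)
Convert to SI: v₀ = 7.00126 m/s, h = 16.0 m
½mv₀² + mgh = ½mv² ⇒ v = √(v₀² + 2gh) = √(7.00126² + 2·11.0·16.0) = 20.0254 m/s = 65.7 ft/s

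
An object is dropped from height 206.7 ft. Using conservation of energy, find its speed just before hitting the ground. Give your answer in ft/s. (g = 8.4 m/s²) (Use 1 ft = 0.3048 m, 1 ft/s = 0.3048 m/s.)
Convert to SI: h = 63.0022 m
mgh = ½mv² ⇒ v = √(2gh) = √(2·8.4·63.0022) = 32.5336 m/s = 106.7 ft/s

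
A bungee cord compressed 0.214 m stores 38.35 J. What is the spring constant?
k = 2·PE/x² = 2·38.35/(0.214)² = 1675 N/m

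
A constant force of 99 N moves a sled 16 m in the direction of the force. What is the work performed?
W = F·d = (99)(16) = 1584 J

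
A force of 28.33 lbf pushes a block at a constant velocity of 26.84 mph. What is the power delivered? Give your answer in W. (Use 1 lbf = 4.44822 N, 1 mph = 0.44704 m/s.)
Convert to SI: F = 126.018 N, v = 11.9986 m/s
P = Fv = (126.018)(11.9986) = 1512 W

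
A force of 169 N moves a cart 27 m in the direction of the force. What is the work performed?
W = F·d = (169)(27) = 4563 J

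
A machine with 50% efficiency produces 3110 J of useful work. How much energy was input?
W_in = W_out/η = 3110/0.5 = 6220 J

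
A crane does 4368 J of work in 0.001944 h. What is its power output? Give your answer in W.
Convert to SI: W = 4368.0 J, t = 6.9984 s
P = W/t = 4368.0/6.9984 = 624.1 W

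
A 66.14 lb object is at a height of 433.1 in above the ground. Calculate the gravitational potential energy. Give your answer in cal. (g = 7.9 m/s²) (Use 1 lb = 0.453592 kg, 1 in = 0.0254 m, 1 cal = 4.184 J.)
Convert to SI: m = 30.0006 kg, h = 11.0007 m
PE = mgh = (30.0006)(7.9)(11.0007) = 2607.23 J = 623.1 cal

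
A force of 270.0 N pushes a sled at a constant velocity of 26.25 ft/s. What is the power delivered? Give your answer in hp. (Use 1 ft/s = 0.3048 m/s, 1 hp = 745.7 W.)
Convert to SI: F = 270.0 N, v = 8.001 m/s
P = Fv = (270.0)(8.001) = 2160.27 W = 2.897 hp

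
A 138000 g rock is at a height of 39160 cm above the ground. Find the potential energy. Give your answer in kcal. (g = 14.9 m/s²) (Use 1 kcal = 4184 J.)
Convert to SI: m = 138.0 kg, h = 391.6 m
PE = mgh = (138.0)(14.9)(391.6) = 805208 J = 192.4 kcal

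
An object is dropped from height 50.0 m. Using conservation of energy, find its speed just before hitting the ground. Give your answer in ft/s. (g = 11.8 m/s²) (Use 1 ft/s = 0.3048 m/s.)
mgh = ½mv² ⇒ v = √(2gh) = √(2·11.8·50.0) = 34.3511 m/s = 112.7 ft/s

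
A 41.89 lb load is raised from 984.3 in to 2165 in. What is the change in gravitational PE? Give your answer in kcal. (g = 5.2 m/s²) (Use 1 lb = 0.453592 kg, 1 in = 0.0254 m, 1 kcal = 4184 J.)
Convert to SI: m = 19.001 kg, Δh = 29.9898 m
ΔPE = mgΔh = (19.001)(5.2)(29.9898) = 2963.14 J = 0.7082 kcal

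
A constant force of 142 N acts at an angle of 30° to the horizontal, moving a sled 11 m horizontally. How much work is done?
W = F·d·cosθ = (142)(11)cos(30°) = 1353 J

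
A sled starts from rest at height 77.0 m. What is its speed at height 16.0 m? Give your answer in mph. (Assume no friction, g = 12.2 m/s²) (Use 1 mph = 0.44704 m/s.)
mgh₁ = mgh₂ + ½mv² ⇒ v = √(2g(h₁−h₂)) = √(2·12.2·61.0) = 38.5798 m/s = 86.3 mph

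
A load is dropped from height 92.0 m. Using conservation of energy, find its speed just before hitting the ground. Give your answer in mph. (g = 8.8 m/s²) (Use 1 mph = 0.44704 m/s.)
mgh = ½mv² ⇒ v = √(2gh) = √(2·8.8·92.0) = 40.2393 m/s = 90.01 mph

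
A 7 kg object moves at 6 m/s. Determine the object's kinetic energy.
KE = ½mv² = ½(7)(6)² = 126.0 J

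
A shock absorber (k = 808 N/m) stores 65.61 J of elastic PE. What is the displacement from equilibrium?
x = √(2·PE/k) = √(2·65.61/808) = 0.403 m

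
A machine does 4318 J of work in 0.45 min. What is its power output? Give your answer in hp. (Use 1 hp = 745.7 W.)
Convert to SI: W = 4318.0 J, t = 27.0 s
P = W/t = 4318.0/27.0 = 159.926 W = 0.2145 hp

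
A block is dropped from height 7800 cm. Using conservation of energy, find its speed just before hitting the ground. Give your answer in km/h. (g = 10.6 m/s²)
Convert to SI: h = 78.0 m
mgh = ½mv² ⇒ v = √(2gh) = √(2·10.6·78.0) = 40.6645 m/s = 146.4 km/h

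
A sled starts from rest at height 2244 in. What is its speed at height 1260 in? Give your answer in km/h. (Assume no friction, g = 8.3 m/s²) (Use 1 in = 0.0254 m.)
Convert to SI: h₁−h₂ = 24.9936 m
mgh₁ = mgh₂ + ½mv² ⇒ v = √(2g(h₁−h₂)) = √(2·8.3·24.9936) = 20.3689 m/s = 73.33 km/h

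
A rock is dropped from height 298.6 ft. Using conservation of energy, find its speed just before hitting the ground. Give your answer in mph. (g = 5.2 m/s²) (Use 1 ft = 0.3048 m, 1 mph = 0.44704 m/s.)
Convert to SI: h = 91.0133 m
mgh = ½mv² ⇒ v = √(2gh) = √(2·5.2·91.0133) = 30.7659 m/s = 68.82 mph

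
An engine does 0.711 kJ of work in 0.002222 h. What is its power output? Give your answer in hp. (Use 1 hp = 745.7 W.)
Convert to SI: W = 711.0 J, t = 7.9992 s
P = W/t = 711.0/7.9992 = 88.8839 W = 0.1192 hp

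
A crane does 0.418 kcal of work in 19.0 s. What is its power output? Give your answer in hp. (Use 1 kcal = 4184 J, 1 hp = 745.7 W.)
Convert to SI: W = 1748.91 J, t = 19.0 s
P = W/t = 1748.91/19.0 = 92.048 W = 0.1234 hp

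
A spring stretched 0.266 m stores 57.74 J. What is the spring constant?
k = 2·PE/x² = 2·57.74/(0.266)² = 1632 N/m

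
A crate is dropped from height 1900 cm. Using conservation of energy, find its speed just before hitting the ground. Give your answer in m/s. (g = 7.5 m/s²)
Convert to SI: h = 19.0 m
mgh = ½mv² ⇒ v = √(2gh) = √(2·7.5·19.0) = 16.88 m/s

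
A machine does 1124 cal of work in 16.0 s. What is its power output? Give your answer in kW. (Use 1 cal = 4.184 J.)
Convert to SI: W = 4702.82 J, t = 16.0 s
P = W/t = 4702.82/16.0 = 293.926 W = 0.2939 kW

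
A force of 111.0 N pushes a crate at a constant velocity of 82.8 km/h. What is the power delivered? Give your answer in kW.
Convert to SI: F = 111.0 N, v = 23.0 m/s
P = Fv = (111.0)(23.0) = 2553.0 W = 2.553 kW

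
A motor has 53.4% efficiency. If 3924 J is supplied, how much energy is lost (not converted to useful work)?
W_lost = W_in(1 − η) = 3924·(1 − 0.534) = 1829 J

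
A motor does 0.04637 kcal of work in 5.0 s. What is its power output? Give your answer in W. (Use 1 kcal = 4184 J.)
Convert to SI: W = 194.012 J, t = 5.0 s
P = W/t = 194.012/5.0 = 38.8 W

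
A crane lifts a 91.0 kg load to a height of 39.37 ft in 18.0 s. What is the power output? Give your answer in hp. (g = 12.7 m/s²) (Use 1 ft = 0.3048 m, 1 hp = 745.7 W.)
Convert to SI: m = 91.0 kg, h = 12.0 m, t = 18.0 s
P = mgh/t = (91.0)(12.7)(12.0)/18.0 = 770.465 W = 1.033 hp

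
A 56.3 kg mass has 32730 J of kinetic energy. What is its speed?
v = √(2·KE/m) = √(2·32730/56.3) = 34.1 m/s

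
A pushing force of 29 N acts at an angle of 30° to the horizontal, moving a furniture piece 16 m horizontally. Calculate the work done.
W = F·d·cosθ = (29)(16)cos(30°) = 401.8 J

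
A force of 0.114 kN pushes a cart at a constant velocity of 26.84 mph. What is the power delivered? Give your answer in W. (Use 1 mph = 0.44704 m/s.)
Convert to SI: F = 114.0 N, v = 11.9986 m/s
P = Fv = (114.0)(11.9986) = 1368 W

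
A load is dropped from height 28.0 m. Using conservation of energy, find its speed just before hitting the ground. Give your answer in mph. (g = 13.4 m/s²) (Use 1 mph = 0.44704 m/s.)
mgh = ½mv² ⇒ v = √(2gh) = √(2·13.4·28.0) = 27.3934 m/s = 61.28 mph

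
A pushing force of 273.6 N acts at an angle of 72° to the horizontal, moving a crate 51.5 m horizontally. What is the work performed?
W = F·d·cosθ = (273.6)(51.5)cos(72°) = 4354 J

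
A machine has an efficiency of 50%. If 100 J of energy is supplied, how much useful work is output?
W_out = η·W_in = 0.5·100 = 50.0 J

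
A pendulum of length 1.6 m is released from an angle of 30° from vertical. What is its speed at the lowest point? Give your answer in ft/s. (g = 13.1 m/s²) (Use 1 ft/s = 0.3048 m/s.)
h = L(1 − cosθ) = 1.6(1 − cos30°) = 0.214359 m
v = √(2gh) = √(2·13.1·0.214359) = 2.36986 m/s = 7.775 ft/s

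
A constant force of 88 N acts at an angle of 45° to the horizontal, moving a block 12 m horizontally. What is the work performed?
W = F·d·cosθ = (88)(12)cos(45°) = 746.7 J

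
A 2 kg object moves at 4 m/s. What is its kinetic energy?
KE = ½mv² = ½(2)(4)² = 16.0 J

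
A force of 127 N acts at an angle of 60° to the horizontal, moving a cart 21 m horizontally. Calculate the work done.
W = F·d·cosθ = (127)(21)cos(60°) = 1334 J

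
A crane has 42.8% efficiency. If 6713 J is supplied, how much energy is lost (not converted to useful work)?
W_lost = W_in(1 − η) = 6713·(1 − 0.428) = 3840 J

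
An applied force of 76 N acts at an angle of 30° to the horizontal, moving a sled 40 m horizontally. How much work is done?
W = F·d·cosθ = (76)(40)cos(30°) = 2633 J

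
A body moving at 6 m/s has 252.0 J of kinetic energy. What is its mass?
m = 2·KE/v² = 2·252.0/(6)² = 14.0 kg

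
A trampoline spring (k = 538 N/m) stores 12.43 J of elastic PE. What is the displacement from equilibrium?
x = √(2·PE/k) = √(2·12.43/538) = 0.215 m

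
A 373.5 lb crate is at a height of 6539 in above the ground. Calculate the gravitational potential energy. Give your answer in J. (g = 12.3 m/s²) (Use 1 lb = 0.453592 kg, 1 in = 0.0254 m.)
Convert to SI: m = 169.417 kg, h = 166.091 m
PE = mgh = (169.417)(12.3)(166.091) = 346100 J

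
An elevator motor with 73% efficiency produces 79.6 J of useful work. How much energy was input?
W_in = W_out/η = 79.6/0.73 = 109.0 J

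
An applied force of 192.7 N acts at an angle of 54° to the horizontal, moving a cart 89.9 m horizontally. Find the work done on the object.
W = F·d·cosθ = (192.7)(89.9)cos(54°) = 10180 J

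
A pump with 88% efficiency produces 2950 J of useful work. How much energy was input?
W_in = W_out/η = 2950/0.88 = 3352 J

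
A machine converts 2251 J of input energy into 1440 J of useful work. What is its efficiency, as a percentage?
η = W_out/W_in = 1440/2251 = 63.97%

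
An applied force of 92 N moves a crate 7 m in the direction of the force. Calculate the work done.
W = F·d = (92)(7) = 644.0 J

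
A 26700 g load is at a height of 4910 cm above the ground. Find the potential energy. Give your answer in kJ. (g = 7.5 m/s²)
Convert to SI: m = 26.7 kg, h = 49.1 m
PE = mgh = (26.7)(7.5)(49.1) = 9832.28 J = 9.832 kJ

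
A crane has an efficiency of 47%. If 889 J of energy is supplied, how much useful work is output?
W_out = η·W_in = 0.47·889 = 417.83 J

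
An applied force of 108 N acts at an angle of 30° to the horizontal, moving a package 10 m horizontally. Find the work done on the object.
W = F·d·cosθ = (108)(10)cos(30°) = 935.3 J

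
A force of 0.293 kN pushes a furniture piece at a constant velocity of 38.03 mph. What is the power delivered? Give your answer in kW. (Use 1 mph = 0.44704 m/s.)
Convert to SI: F = 293.0 N, v = 17.0009 m/s
P = Fv = (293.0)(17.0009) = 4981.27 W = 4.981 kW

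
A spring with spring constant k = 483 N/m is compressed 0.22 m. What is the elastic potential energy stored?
PE = ½kx² = ½(483)(0.22)² = 11.69 J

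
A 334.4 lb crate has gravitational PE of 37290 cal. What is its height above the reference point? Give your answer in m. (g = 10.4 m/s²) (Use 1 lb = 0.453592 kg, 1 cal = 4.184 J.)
Convert to SI: m = 151.681 kg, PE = 156021 J
h = PE/(mg) = 156021/(151.681·10.4) = 98.91 m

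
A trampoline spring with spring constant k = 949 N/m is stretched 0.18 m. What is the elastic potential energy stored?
PE = ½kx² = ½(949)(0.18)² = 15.37 J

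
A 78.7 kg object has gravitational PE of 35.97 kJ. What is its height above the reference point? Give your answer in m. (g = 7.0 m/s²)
Convert to SI: m = 78.7 kg, PE = 35970.0 J
h = PE/(mg) = 35970.0/(78.7·7.0) = 65.29 m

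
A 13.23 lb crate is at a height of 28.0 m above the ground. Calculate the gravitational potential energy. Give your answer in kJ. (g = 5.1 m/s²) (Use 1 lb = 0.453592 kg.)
Convert to SI: m = 6.00102 kg, h = 28.0 m
PE = mgh = (6.00102)(5.1)(28.0) = 856.946 J = 0.8569 kJ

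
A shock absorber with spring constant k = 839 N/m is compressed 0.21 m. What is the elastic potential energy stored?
PE = ½kx² = ½(839)(0.21)² = 18.5 J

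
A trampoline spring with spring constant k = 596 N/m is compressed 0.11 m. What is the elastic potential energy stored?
PE = ½kx² = ½(596)(0.11)² = 3.606 J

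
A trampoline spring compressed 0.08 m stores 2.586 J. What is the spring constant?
k = 2·PE/x² = 2·2.586/(0.08)² = 808.1 N/m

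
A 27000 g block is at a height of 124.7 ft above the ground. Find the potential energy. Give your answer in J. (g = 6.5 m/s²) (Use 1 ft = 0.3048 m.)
Convert to SI: m = 27.0 kg, h = 38.0086 m
PE = mgh = (27.0)(6.5)(38.0086) = 6671 J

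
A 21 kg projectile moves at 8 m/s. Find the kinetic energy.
KE = ½mv² = ½(21)(8)² = 672.0 J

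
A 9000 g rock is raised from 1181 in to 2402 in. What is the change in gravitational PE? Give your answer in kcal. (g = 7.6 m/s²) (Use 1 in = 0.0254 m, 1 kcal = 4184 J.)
Convert to SI: m = 9.0 kg, Δh = 31.0134 m
ΔPE = mgΔh = (9.0)(7.6)(31.0134) = 2121.32 J = 0.507 kcal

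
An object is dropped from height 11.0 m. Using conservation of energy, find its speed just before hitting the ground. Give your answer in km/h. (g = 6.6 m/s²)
mgh = ½mv² ⇒ v = √(2gh) = √(2·6.6·11.0) = 12.0499 m/s = 43.38 km/h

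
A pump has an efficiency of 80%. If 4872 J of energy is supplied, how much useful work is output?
W_out = η·W_in = 0.8·4872 = 3897.6 J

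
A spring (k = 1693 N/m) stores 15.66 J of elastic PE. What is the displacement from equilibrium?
x = √(2·PE/k) = √(2·15.66/1693) = 0.136 m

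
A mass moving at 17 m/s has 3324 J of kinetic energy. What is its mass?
m = 2·KE/v² = 2·3324/(17)² = 23.0 kg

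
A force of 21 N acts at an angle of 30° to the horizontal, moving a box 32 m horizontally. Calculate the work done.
W = F·d·cosθ = (21)(32)cos(30°) = 582.0 J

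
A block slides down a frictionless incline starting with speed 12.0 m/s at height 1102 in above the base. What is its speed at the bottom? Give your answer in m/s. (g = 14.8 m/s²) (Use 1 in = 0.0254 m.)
Convert to SI: v₀ = 12.0 m/s, h = 27.9908 m
½mv₀² + mgh = ½mv² ⇒ v = √(v₀² + 2gh) = √(12.0² + 2·14.8·27.9908) = 31.19 m/s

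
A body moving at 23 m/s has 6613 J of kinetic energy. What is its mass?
m = 2·KE/v² = 2·6613/(23)² = 25.0 kg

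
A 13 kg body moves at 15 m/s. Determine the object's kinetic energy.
KE = ½mv² = ½(13)(15)² = 1462.5 J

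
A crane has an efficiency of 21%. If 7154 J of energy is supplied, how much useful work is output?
W_out = η·W_in = 0.21·7154 = 1502.34 J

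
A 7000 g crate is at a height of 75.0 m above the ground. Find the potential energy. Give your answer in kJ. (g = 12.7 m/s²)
Convert to SI: m = 7.0 kg, h = 75.0 m
PE = mgh = (7.0)(12.7)(75.0) = 6667.5 J = 6.668 kJ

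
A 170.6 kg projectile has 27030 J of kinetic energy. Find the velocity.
v = √(2·KE/m) = √(2·27030/170.6) = 17.8 m/s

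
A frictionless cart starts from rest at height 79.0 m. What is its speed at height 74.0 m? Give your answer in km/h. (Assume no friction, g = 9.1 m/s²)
mgh₁ = mgh₂ + ½mv² ⇒ v = √(2g(h₁−h₂)) = √(2·9.1·5.0) = 9.53939 m/s = 34.34 km/h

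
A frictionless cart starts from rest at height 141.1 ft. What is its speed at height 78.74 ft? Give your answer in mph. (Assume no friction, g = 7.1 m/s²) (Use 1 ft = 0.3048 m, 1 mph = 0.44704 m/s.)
Convert to SI: h₁−h₂ = 19.0073 m
mgh₁ = mgh₂ + ½mv² ⇒ v = √(2g(h₁−h₂)) = √(2·7.1·19.0073) = 16.4288 m/s = 36.75 mph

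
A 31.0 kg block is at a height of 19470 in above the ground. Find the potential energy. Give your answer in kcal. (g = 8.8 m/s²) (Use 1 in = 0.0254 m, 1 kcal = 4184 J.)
Convert to SI: m = 31.0 kg, h = 494.538 m
PE = mgh = (31.0)(8.8)(494.538) = 134910 J = 32.24 kcal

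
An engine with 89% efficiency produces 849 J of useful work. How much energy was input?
W_in = W_out/η = 849/0.89 = 953.9 J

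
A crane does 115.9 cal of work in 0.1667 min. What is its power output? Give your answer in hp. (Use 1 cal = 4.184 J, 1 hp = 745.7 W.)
Convert to SI: W = 484.926 J, t = 10.002 s
P = W/t = 484.926/10.002 = 48.4829 W = 0.06502 hp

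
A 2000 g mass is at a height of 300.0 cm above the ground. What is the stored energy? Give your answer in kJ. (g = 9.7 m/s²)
Convert to SI: m = 2.0 kg, h = 3.0 m
PE = mgh = (2.0)(9.7)(3.0) = 58.2 J = 0.0582 kJ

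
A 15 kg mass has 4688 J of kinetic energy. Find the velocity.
v = √(2·KE/m) = √(2·4688/15) = 25.0 m/s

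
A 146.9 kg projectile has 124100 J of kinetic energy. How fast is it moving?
v = √(2·KE/m) = √(2·124100/146.9) = 41.1 m/s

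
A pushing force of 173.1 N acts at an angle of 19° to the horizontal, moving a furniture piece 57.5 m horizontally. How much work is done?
W = F·d·cosθ = (173.1)(57.5)cos(19°) = 9411 J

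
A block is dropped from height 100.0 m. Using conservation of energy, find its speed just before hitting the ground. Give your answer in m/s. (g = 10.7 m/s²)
mgh = ½mv² ⇒ v = √(2gh) = √(2·10.7·100.0) = 46.26 m/s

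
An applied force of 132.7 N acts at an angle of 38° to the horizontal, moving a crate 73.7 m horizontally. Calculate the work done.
W = F·d·cosθ = (132.7)(73.7)cos(38°) = 7707 J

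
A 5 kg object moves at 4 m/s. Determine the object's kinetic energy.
KE = ½mv² = ½(5)(4)² = 40.0 J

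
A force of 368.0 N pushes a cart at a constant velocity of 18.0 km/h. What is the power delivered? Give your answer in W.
Convert to SI: F = 368.0 N, v = 5.0 m/s
P = Fv = (368.0)(5.0) = 1840 W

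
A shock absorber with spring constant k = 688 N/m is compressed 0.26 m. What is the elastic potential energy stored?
PE = ½kx² = ½(688)(0.26)² = 23.25 J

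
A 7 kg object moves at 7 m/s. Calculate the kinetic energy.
KE = ½mv² = ½(7)(7)² = 171.5 J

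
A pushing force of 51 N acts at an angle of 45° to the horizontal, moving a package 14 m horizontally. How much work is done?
W = F·d·cosθ = (51)(14)cos(45°) = 504.9 J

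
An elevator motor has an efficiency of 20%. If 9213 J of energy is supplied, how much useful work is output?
W_out = η·W_in = 0.2·9213 = 1842.6 J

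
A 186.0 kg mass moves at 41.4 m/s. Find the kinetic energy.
KE = ½mv² = ½(186.0)(41.4)² = 159400 J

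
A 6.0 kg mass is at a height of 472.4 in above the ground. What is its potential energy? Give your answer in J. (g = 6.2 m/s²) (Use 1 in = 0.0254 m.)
Convert to SI: m = 6.0 kg, h = 11.999 m
PE = mgh = (6.0)(6.2)(11.999) = 446.4 J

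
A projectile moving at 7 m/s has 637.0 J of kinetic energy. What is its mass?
m = 2·KE/v² = 2·637.0/(7)² = 26.0 kg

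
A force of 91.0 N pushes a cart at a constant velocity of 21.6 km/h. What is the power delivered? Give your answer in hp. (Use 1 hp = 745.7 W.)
Convert to SI: F = 91.0 N, v = 6.0 m/s
P = Fv = (91.0)(6.0) = 546.0 W = 0.7322 hp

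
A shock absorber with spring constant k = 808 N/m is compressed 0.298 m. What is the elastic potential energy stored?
PE = ½kx² = ½(808)(0.298)² = 35.88 J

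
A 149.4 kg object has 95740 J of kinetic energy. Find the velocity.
v = √(2·KE/m) = √(2·95740/149.4) = 35.8 m/s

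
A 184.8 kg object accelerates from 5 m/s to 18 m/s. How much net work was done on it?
W = ΔKE = ½m(v₂² − v₁²) = ½(184.8)(18² − 5²) = 27627.6 J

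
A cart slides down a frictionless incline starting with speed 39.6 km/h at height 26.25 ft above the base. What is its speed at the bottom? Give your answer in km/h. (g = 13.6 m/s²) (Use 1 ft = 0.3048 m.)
Convert to SI: v₀ = 11.0 m/s, h = 8.001 m
½mv₀² + mgh = ½mv² ⇒ v = √(v₀² + 2gh) = √(11.0² + 2·13.6·8.001) = 18.4018 m/s = 66.25 km/h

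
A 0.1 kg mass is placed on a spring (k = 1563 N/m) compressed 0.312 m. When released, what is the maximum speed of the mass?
½kx² = ½mv² ⇒ v = x√(k/m) = (0.312)√(1563/0.1) = 39.01 m/s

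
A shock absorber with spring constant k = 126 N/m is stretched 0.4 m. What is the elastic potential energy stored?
PE = ½kx² = ½(126)(0.4)² = 10.08 J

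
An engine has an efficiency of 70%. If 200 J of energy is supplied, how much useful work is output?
W_out = η·W_in = 0.7·200 = 140.0 J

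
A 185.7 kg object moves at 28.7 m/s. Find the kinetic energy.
KE = ½mv² = ½(185.7)(28.7)² = 76480 J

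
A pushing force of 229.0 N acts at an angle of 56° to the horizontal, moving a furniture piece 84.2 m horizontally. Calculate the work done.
W = F·d·cosθ = (229.0)(84.2)cos(56°) = 10780 J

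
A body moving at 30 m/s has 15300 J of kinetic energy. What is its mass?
m = 2·KE/v² = 2·15300/(30)² = 34.0 kg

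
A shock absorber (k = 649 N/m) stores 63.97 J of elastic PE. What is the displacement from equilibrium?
x = √(2·PE/k) = √(2·63.97/649) = 0.444 m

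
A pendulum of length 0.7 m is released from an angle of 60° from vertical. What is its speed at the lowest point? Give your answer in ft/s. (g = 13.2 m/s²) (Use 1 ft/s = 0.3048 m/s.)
h = L(1 − cosθ) = 0.7(1 − cos60°) = 0.35 m
v = √(2gh) = √(2·13.2·0.35) = 3.03974 m/s = 9.973 ft/s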